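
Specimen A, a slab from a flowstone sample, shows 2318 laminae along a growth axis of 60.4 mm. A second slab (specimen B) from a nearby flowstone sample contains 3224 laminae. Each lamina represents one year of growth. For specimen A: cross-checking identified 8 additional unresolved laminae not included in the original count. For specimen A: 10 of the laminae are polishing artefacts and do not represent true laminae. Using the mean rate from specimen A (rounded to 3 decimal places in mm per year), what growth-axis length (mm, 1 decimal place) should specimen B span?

Specimen A: correcting the raw count gives 2318 − 10 + 8 = 2316 true laminae.
A: 60.4 mm over 2316 years gives 60.4 / 2316 ≈ 0.026 mm per year.
For B, 0.026 mm/year × 3224 years = 83.8 mm.

83.8 mm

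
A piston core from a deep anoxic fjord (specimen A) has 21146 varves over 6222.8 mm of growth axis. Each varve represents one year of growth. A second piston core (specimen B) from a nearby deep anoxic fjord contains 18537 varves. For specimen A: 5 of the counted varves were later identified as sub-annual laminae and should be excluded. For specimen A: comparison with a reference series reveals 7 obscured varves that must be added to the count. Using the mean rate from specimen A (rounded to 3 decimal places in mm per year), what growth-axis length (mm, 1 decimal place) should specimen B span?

5449.9 mm

Specimen A: after corrections the count is 21146 − 5 + 7 = 21148 varves.
A: 6222.8 mm over 21148 years gives 6222.8 / 21148 ≈ 0.294 mm/yr.
Length of B = 0.294 × 18537 = 5449.9 mm.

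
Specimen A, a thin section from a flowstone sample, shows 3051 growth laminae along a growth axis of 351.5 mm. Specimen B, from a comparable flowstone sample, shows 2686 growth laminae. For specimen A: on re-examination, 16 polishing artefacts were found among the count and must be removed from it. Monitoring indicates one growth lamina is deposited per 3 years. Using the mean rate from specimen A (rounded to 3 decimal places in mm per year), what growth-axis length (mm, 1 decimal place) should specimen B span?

Specimen A: correcting the raw count gives 3051 − 16 = 3035 true growth laminae.
Specimen A: 3035 growth laminae at 3 years each span 3035 × 3 = 9105 years.
A: 351.5 mm over 9105 years gives 351.5 / 9105 ≈ 0.039 mm/yr.
Specimen B: multiplying by 3 years per growth lamina: 2686 × 3 = 8058 years. For B, 0.039 mm/year × 8058 years = 314.3 mm.

314.3 mm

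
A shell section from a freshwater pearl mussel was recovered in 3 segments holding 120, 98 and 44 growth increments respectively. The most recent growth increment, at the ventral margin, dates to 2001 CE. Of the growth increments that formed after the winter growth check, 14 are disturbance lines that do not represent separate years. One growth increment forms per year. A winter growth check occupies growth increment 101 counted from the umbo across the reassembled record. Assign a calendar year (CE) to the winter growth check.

Total growth increments = 120 + 98 + 44 = 262.
Between growth increment 101 and the ventral margin there are 262 − 101 = 161 growth increments.
161 − 14 false = 147 true growth increments after the winter growth check.
The growth increment at the ventral margin is 2001 CE, so the winter growth check dates to 2001 − 147 = 1854 CE.

1854 CE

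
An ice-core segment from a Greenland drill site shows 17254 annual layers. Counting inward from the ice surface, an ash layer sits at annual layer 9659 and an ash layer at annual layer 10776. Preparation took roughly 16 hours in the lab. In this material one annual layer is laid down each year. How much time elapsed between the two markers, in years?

1117 years

10776 − 9659 = 1117 annual layers lie between the two events.
One annual layer per year makes the interval 1117 years.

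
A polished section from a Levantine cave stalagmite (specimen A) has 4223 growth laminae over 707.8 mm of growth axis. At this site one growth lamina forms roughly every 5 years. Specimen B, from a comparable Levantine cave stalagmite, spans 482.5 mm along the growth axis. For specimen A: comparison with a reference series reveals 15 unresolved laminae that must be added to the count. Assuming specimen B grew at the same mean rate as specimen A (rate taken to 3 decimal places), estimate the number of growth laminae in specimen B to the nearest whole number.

2924 growth laminae

Specimen A: correcting the raw count gives 4223 + 15 = 4238 true growth laminae.
Specimen A: 4238 growth laminae at 5 years each span 4238 × 5 = 21190 years.
A: Mean rate = 707.8 mm / 21190 years ≈ 0.033 mm/yr.
For B, 482.5 / 0.033 = 14621.21 years; at 5 years per growth lamina that is 14621.21 / 5 ≈ 2924 growth laminae.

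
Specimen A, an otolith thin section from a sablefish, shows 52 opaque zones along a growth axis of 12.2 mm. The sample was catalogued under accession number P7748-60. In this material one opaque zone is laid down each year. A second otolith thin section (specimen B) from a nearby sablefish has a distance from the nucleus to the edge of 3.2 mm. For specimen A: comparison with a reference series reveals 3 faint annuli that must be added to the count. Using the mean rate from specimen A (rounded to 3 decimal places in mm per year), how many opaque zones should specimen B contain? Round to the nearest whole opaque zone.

Specimen A: true opaque zone count = 52 + 3 = 55.
A: 12.2 mm over 55 years gives 12.2 / 55 ≈ 0.222 mm per year.
Specimen B: 3.2 mm / 0.222 mm per year = 14.41 years ≈ 14 opaque zones.

14 opaque zones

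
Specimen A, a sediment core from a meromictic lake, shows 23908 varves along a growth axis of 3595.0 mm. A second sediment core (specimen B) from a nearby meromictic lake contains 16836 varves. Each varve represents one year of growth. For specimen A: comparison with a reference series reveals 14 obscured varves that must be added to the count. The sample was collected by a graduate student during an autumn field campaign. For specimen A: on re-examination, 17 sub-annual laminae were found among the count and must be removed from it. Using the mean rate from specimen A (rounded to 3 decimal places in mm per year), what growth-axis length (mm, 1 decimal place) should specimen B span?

Specimen A: true varve count = 23908 − 17 + 14 = 23905.
A: 3595.0 mm over 23905 years gives 3595.0 / 23905 ≈ 0.150 mm/year.
For B, 0.150 mm/year × 16836 years = 2525.4 mm.

2525.4 mm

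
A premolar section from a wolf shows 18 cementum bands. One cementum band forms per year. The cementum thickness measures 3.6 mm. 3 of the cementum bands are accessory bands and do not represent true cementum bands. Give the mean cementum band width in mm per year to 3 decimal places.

Adjusted count: 18 − 3 = 15 cementum bands.
Mean rate = 3.6 mm / 15 years ≈ 0.240 mm per year.

0.240 mm per year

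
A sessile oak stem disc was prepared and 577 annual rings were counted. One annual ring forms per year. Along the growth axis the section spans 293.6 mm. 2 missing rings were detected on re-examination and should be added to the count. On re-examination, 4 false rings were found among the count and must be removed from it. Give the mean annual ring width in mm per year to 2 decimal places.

True annual ring count = 577 − 4 + 2 = 575.
Mean rate = 293.6 mm / 575 years ≈ 0.51 mm per year.

0.51 mm per year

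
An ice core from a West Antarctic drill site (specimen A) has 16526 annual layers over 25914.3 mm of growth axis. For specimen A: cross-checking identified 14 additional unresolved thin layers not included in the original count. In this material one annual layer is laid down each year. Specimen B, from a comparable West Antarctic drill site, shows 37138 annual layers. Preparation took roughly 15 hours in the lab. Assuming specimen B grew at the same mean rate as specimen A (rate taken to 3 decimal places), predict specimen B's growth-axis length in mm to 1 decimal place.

Specimen A: correcting the raw count gives 16526 + 14 = 16540 true annual layers.
A: Extension rate ≈ 25914.3 / 16540 = 1.567 mm/yr.
Length of B = 1.567 × 37138 = 58195.2 mm.

58195.2 mm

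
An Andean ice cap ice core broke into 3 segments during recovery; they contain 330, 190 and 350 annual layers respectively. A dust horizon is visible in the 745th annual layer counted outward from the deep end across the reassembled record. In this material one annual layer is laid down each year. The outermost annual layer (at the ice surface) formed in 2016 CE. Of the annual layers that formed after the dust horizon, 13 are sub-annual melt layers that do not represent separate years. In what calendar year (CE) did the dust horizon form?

1904 CE

Total annual layers = 330 + 190 + 350 = 870.
Between annual layer 745 and the ice surface there are 870 − 745 = 125 annual layers.
Excluding 13 false annual layers: 125 − 13 = 112.
2016 − 112 = 1904 CE.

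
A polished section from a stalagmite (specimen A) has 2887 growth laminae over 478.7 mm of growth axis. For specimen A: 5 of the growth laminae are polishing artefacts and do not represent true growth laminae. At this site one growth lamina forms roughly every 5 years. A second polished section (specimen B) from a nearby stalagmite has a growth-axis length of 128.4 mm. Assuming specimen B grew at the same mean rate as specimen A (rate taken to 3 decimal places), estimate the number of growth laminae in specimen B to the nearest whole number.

Specimen A: true growth lamina count = 2887 − 5 = 2882.
Specimen A: multiplying by 5 years per growth lamina: 2882 × 5 = 14410 years.
A: Mean rate = 478.7 mm / 14410 years ≈ 0.033 mm/year.
Specimen B: 128.4 mm / 0.033 mm per year = 3890.91 years; at 5 years per growth lamina that is 3890.91 / 5 ≈ 778 growth laminae.

778 growth laminae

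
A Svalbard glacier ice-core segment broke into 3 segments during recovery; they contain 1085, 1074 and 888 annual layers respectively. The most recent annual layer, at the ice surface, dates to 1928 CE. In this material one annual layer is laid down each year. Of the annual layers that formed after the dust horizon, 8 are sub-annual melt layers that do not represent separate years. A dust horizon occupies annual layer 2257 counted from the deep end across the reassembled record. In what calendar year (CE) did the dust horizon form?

Total annual layers = 1085 + 1074 + 888 = 3047.
3047 − 2257 = 790 annual layers lie beyond the dust horizon toward the ice surface.
Removing the 8 false annual layers leaves 790 − 8 = 782 true annual layers beyond the dust horizon.
Counting back 782 years from 1928 CE places the dust horizon in 1928 − 782 = 1146 CE.

1146 CE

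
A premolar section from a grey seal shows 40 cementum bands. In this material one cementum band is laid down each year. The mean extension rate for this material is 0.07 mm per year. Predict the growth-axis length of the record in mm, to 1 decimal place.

2.8 mm

The record spans 40 years at 0.07 mm per year.
Length ≈ 0.07 × 40 = 2.8 mm.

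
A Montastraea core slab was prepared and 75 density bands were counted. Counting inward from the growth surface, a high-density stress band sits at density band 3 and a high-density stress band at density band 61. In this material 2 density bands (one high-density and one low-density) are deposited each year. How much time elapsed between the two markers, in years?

61 − 3 = 58 density bands lie between the two events.
58 density bands at 2 per year is 58 / 2 = 29 years.

29 years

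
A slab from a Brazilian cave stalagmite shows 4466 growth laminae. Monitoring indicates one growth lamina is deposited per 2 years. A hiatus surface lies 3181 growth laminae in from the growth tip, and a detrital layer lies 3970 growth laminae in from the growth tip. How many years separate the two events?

1578 yr

Separation: 3970 − 3181 = 789 growth laminae.
Multiplying by 2 years per growth lamina: 789 × 2 = 1578 years.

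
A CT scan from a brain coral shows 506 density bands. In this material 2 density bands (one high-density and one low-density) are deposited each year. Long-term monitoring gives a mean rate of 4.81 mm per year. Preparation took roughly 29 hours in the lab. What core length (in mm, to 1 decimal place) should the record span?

1216.9 mm

506 density bands at 2 per year is 506 / 2 = 253 years.
Predicted length = 4.81 mm/year × 253 years = 1216.9 mm.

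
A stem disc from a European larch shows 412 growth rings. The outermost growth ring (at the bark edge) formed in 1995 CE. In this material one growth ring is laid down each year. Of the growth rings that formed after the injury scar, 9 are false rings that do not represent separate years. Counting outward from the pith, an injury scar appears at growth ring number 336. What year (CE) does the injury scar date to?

Between growth ring 336 and the bark edge there are 412 − 336 = 76 growth rings.
Excluding 9 false growth rings: 76 − 9 = 67.
Counting back 67 years from 1995 CE places the injury scar in 1995 − 67 = 1928 CE.

1928 CE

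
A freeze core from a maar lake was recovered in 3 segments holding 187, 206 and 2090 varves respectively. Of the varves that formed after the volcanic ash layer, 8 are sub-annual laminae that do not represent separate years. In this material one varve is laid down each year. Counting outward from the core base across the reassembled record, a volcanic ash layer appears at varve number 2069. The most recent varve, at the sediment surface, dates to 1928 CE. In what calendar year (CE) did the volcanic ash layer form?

Total varves = 187 + 206 + 2090 = 2483.
The volcanic ash layer sits at varve 2069 from the core base, so 2483 − 2069 = 414 varves formed after it.
Removing the 8 false varves leaves 414 − 8 = 406 true varves beyond the volcanic ash layer.
Counting back 406 years from 1928 CE places the volcanic ash layer in 1928 − 406 = 1522 CE.

1522 CE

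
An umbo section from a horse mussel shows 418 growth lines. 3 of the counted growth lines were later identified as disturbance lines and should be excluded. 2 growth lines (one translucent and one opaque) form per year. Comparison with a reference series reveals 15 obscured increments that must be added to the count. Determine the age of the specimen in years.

Adjusted count: 418 − 3 + 15 = 430 growth lines.
With 2 growth lines per year, 430 / 2 = 215 years.

215 yr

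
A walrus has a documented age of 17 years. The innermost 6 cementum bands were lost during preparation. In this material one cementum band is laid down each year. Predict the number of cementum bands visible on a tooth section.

Expected cementum bands over 17 years: 17.
Subtracting the 6 cementum bands not captured gives 17 − 6 = 11 cementum bands in the record.

11 cementum bands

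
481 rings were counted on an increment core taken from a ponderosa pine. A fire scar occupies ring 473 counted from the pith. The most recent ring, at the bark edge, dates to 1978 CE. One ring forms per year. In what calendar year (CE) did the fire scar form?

481 − 473 = 8 rings lie beyond the fire scar toward the bark edge.
The ring at the bark edge is 1978 CE, so the fire scar dates to 1978 − 8 = 1970 CE.

1970 CE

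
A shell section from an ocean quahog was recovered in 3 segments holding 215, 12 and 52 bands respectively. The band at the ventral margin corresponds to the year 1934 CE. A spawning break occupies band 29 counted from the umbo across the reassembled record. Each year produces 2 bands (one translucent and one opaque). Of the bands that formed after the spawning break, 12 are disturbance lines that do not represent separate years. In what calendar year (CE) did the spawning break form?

Total bands = 215 + 12 + 52 = 279.
The spawning break sits at band 29 from the umbo, so 279 − 29 = 250 bands formed after it.
Removing the 12 false bands leaves 250 − 12 = 238 true bands beyond the spawning break.
With 2 bands per year, 238 / 2 = 119 years.
1934 − 119 = 1815 CE.

1815 CE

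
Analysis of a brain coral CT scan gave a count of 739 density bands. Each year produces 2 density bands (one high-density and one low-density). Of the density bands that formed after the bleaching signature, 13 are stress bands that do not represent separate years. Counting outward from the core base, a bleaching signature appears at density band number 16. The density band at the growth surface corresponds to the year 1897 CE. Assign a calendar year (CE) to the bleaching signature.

1542 CE

739 − 16 = 723 density bands lie beyond the bleaching signature toward the growth surface.
Removing the 13 false density bands leaves 723 − 13 = 710 true density bands beyond the bleaching signature.
710 density bands at 2 per year is 710 / 2 = 355 years.
Counting back 355 years from 1897 CE places the bleaching signature in 1897 − 355 = 1542 CE.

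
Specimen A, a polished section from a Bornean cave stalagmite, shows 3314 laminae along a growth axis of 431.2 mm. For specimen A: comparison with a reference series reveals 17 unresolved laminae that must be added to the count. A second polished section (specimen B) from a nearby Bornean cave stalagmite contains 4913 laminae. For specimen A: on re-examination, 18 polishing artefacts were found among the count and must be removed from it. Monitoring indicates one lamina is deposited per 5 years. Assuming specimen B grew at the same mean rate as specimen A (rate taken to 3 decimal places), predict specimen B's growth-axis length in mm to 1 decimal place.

Specimen A: true lamina count = 3314 − 18 + 17 = 3313.
Specimen A: at 5 years per lamina, 3313 × 5 = 16565 years.
A: Extension rate ≈ 431.2 / 16565 = 0.026 mm/yr.
Specimen B: at 5 years per lamina, 4913 × 5 = 24565 years. For B, 0.026 mm/year × 24565 years = 638.7 mm.

638.7 mm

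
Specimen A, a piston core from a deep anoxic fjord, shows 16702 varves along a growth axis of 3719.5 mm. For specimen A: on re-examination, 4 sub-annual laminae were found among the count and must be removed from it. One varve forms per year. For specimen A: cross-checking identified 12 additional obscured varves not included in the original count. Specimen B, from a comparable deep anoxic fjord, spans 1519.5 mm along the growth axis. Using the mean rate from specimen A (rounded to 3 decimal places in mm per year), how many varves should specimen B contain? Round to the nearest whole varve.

Specimen A: after corrections the count is 16702 − 4 + 12 = 16710 varves.
A: 3719.5 mm over 16710 years gives 3719.5 / 16710 ≈ 0.223 mm/yr.
B spans 1519.5 / 0.223 = 6813.90 years ≈ 6814 varves.

6814 varves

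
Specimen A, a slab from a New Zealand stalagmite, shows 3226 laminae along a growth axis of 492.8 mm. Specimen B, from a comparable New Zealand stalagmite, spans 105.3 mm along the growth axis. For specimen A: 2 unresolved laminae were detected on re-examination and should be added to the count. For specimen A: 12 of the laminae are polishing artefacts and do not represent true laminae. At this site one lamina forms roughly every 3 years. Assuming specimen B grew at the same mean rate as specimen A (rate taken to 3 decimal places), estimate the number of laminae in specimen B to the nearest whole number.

Specimen A: after corrections the count is 3226 − 12 + 2 = 3216 laminae.
Specimen A: 3216 laminae at 3 years each span 3216 × 3 = 9648 years.
A: Mean rate = 492.8 mm / 9648 years ≈ 0.051 mm/year.
Specimen B: 105.3 mm / 0.051 mm per year = 2064.71 years; at 3 years per lamina that is 2064.71 / 3 ≈ 688 laminae.

688 laminae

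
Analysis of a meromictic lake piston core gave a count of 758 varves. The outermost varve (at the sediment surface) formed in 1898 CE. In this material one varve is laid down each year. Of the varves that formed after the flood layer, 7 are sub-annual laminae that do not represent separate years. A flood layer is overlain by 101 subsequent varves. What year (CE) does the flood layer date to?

1804 CE

101 varves post-date the flood layer.
Excluding 7 false varves: 101 − 7 = 94.
The varve at the sediment surface is 1898 CE, so the flood layer dates to 1898 − 94 = 1804 CE.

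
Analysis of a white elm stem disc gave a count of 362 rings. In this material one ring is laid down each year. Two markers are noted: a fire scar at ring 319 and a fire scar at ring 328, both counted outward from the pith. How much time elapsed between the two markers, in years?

9 years

328 − 319 = 9 rings lie between the two events.
One ring per year makes the interval 9 years.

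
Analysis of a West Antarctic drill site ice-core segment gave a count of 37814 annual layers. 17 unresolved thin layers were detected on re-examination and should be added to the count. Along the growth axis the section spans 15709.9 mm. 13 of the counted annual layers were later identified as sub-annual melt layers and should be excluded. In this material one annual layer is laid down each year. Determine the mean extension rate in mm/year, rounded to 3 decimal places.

After corrections the count is 37814 − 13 + 17 = 37818 annual layers.
Mean rate = 15709.9 mm / 37818 years ≈ 0.415 mm/year.

0.415 mm/year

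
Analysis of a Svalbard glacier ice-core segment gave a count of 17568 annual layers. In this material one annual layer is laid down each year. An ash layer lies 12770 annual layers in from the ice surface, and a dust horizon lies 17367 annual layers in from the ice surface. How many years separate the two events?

4597 years

The two markers are separated by 17367 − 12770 = 4597 annual layers.
One annual layer per year makes the interval 4597 years.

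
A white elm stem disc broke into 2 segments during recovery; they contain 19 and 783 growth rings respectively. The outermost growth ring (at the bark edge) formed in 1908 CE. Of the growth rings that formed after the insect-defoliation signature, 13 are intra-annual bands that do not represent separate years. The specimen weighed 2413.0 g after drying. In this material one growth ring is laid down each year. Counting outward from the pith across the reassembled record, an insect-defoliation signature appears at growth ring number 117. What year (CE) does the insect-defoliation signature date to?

Total growth rings = 19 + 783 = 802.
Between growth ring 117 and the bark edge there are 802 − 117 = 685 growth rings.
685 − 13 false = 672 true growth rings after the insect-defoliation signature.
Counting back 672 years from 1908 CE places the insect-defoliation signature in 1908 − 672 = 1236 CE.

1236 CE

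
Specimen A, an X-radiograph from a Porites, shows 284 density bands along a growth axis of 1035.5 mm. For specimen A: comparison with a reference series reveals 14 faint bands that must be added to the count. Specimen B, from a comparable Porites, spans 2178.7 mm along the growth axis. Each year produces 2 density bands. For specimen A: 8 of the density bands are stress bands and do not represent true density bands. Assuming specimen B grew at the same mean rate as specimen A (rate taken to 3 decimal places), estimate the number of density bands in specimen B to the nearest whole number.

Specimen A: true density band count = 284 − 8 + 14 = 290.
Specimen A: 290 density bands at 2 per year is 290 / 2 = 145 years.
A: Mean rate = 1035.5 mm / 145 years ≈ 7.141 mm/yr.
B spans 2178.7 / 7.141 = 305.10 years; at 2 density bands per year that is 305.10 × 2 ≈ 610 density bands.

610 density bands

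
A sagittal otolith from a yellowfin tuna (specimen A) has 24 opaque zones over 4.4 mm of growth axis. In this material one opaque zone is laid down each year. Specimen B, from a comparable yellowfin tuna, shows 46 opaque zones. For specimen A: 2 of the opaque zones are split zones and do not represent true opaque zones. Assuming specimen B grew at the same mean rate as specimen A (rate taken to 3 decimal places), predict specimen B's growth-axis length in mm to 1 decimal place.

Specimen A: after corrections the count is 24 − 2 = 22 opaque zones.
A: Mean rate = 4.4 mm / 22 years ≈ 0.200 mm per year.
B's length ≈ 0.200 × 46 = 9.2 mm.

9.2 mm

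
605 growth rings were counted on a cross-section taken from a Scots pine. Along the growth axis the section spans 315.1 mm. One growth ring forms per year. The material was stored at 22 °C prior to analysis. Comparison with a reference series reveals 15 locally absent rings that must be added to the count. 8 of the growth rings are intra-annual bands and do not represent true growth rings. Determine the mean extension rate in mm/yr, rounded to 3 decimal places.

Adjusted count: 605 − 8 + 15 = 612 growth rings.
Extension rate ≈ 315.1 / 612 = 0.515 mm/yr.

0.515 mm/yr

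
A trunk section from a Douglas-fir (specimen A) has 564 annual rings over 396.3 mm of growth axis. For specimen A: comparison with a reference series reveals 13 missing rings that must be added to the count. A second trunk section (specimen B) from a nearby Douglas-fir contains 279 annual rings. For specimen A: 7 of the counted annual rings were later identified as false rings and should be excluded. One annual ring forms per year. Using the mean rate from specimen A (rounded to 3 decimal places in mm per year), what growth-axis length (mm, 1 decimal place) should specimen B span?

Specimen A: true annual ring count = 564 − 7 + 13 = 570.
A: Extension rate ≈ 396.3 / 570 = 0.695 mm per year.
B's length ≈ 0.695 × 279 = 193.9 mm.

193.9 mm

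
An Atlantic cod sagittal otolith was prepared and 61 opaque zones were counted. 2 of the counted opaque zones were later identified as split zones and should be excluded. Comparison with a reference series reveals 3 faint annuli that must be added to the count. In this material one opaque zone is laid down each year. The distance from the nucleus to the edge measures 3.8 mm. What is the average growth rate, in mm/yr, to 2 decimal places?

0.06 mm/yr

Adjusted count: 61 − 2 + 3 = 62 opaque zones.
3.8 mm over 62 years gives 3.8 / 62 ≈ 0.06 mm/yr.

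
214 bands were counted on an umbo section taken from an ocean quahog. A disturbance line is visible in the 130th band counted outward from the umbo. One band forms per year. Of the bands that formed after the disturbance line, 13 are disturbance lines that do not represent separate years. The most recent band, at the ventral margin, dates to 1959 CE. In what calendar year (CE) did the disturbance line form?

Between band 130 and the ventral margin there are 214 − 130 = 84 bands.
Excluding 13 false bands: 84 − 13 = 71.
Counting back 71 years from 1959 CE places the disturbance line in 1959 − 71 = 1888 CE.

1888 CE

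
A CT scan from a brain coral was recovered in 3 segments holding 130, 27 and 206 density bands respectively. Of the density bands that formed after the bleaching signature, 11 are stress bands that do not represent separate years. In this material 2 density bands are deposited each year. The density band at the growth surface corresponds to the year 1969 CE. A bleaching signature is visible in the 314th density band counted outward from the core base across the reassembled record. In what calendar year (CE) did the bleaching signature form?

1950 CE

Total density bands = 130 + 27 + 206 = 363.
The bleaching signature sits at density band 314 from the core base, so 363 − 314 = 49 density bands formed after it.
49 − 11 false = 38 true density bands after the bleaching signature.
With 2 density bands per year, 38 / 2 = 19 years.
1969 − 19 = 1950 CE.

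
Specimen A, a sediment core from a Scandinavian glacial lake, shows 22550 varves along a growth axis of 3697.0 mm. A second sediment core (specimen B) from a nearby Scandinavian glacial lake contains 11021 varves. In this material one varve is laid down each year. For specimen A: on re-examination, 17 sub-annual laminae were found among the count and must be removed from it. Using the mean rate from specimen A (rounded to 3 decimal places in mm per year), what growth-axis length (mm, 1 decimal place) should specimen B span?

1807.4 mm

Specimen A: correcting the raw count gives 22550 − 17 = 22533 true varves.
A: Extension rate ≈ 3697.0 / 22533 = 0.164 mm/yr.
Length of B = 0.164 × 11021 = 1807.4 mm.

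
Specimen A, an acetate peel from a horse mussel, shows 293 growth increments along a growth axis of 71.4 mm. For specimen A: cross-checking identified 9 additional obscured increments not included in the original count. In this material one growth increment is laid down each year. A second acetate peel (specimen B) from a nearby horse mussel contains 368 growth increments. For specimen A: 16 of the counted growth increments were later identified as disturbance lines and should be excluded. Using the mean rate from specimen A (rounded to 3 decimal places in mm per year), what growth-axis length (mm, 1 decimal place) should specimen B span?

Specimen A: after corrections the count is 293 − 16 + 9 = 286 growth increments.
A: 71.4 mm over 286 years gives 71.4 / 286 ≈ 0.250 mm per year.
B's length ≈ 0.250 × 368 = 92.0 mm.

92.0 mm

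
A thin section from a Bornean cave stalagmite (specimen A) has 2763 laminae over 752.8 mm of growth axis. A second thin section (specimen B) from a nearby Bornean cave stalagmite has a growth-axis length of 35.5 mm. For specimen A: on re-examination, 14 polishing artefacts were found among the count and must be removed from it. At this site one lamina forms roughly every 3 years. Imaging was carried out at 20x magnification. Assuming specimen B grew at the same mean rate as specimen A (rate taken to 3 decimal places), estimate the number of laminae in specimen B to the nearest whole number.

Specimen A: true lamina count = 2763 − 14 = 2749.
Specimen A: at 3 years per lamina, 2749 × 3 = 8247 years.
A: Mean rate = 752.8 mm / 8247 years ≈ 0.091 mm/year.
Specimen B: 35.5 mm / 0.091 mm per year = 390.11 years; at 3 years per lamina that is 390.11 / 3 ≈ 130 laminae.

130 laminae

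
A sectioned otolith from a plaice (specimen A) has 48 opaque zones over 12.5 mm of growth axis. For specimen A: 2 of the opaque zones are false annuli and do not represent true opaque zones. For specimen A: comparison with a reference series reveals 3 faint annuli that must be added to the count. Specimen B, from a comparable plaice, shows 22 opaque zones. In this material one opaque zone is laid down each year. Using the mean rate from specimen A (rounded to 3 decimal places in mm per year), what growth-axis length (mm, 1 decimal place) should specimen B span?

Specimen A: true opaque zone count = 48 − 2 + 3 = 49.
A: Extension rate ≈ 12.5 / 49 = 0.255 mm/yr.
B's length ≈ 0.255 × 22 = 5.6 mm.

5.6 mm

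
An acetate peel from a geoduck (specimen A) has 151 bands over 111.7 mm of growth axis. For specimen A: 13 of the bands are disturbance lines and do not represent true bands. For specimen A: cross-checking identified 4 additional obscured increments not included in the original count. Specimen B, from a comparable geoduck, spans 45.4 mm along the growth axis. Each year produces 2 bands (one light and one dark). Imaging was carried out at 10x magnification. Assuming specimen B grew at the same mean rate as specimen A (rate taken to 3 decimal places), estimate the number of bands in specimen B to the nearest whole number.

Specimen A: true band count = 151 − 13 + 4 = 142.
Specimen A: dividing by 2 bands per year: 142 / 2 = 71 years.
A: Extension rate ≈ 111.7 / 71 = 1.573 mm/yr.
Specimen B: 45.4 mm / 1.573 mm per year = 28.86 years; at 2 bands per year that is 28.86 × 2 ≈ 58 bands.

58 bands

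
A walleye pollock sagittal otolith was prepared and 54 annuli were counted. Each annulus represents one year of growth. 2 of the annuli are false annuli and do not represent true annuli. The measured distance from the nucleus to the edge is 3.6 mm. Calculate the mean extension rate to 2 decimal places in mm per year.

0.07 mm per year

After corrections the count is 54 − 2 = 52 annuli.
3.6 mm over 52 years gives 3.6 / 52 ≈ 0.07 mm per year.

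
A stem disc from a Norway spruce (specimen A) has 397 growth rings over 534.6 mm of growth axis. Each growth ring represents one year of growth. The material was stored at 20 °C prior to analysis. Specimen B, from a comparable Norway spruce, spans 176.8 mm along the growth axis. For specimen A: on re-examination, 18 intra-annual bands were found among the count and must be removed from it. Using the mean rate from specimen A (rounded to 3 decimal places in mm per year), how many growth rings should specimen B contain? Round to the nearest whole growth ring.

Specimen A: true growth ring count = 397 − 18 = 379.
A: Mean rate = 534.6 mm / 379 years ≈ 1.411 mm per year.
B spans 176.8 / 1.411 = 125.30 years ≈ 125 growth rings.

125 growth rings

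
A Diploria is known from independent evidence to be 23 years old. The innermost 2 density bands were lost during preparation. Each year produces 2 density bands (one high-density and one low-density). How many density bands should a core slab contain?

Expected density bands: 23 × 2 = 46.
46 − 2 missed = 44 density bands expected in the prepared section.

44 density bands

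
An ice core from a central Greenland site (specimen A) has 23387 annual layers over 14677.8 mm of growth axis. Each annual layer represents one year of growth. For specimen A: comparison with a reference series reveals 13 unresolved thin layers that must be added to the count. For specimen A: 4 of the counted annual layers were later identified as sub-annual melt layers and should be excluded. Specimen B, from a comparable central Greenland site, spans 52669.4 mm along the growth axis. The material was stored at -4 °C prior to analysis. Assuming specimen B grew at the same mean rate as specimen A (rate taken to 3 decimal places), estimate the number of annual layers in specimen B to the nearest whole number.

Specimen A: correcting the raw count gives 23387 − 4 + 13 = 23396 true annual layers.
A: 14677.8 mm over 23396 years gives 14677.8 / 23396 ≈ 0.627 mm/year.
For B, 52669.4 / 0.627 = 84002.23 years ≈ 84002 annual layers.

84002 annual layers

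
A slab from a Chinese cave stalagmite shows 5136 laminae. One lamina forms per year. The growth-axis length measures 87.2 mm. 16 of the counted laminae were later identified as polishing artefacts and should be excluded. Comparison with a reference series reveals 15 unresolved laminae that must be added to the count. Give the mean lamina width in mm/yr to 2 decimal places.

0.02 mm/yr

After corrections the count is 5136 − 16 + 15 = 5135 laminae.
Extension rate ≈ 87.2 / 5135 = 0.02 mm/yr.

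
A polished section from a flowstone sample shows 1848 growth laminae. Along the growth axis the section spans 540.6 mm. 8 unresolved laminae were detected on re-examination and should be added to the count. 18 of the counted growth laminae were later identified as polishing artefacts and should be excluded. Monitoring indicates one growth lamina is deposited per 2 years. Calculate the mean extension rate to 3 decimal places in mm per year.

After corrections the count is 1848 − 18 + 8 = 1838 growth laminae.
Multiplying by 2 years per growth lamina: 1838 × 2 = 3676 years.
540.6 mm over 3676 years gives 540.6 / 3676 ≈ 0.147 mm per year.

0.147 mm per year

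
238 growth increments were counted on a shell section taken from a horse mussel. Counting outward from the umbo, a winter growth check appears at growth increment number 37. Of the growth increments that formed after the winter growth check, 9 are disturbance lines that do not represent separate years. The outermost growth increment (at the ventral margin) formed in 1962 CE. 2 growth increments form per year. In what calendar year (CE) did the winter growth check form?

1866 CE

The winter growth check sits at growth increment 37 from the umbo, so 238 − 37 = 201 growth increments formed after it.
201 − 9 false = 192 true growth increments after the winter growth check.
With 2 growth increments per year, 192 / 2 = 96 years.
Counting back 96 years from 1962 CE places the winter growth check in 1962 − 96 = 1866 CE.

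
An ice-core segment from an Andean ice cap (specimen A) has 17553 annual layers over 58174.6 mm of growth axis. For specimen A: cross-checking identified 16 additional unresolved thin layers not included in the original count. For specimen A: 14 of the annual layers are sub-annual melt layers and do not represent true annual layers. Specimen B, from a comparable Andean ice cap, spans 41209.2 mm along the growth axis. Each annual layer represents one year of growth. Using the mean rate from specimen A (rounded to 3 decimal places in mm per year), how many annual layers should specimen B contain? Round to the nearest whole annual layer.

Specimen A: correcting the raw count gives 17553 − 14 + 16 = 17555 true annual layers.
A: Extension rate ≈ 58174.6 / 17555 = 3.314 mm/yr.
Specimen B: 41209.2 mm / 3.314 mm per year = 12434.88 years ≈ 12435 annual layers.

12435 annual layers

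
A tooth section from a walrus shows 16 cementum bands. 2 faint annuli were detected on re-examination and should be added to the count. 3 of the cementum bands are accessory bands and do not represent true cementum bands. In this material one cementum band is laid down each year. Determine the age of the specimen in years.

Adjusted count: 16 − 3 + 2 = 15 cementum bands.
With a one-to-one cementum band periodicity this is 15 years.

15 years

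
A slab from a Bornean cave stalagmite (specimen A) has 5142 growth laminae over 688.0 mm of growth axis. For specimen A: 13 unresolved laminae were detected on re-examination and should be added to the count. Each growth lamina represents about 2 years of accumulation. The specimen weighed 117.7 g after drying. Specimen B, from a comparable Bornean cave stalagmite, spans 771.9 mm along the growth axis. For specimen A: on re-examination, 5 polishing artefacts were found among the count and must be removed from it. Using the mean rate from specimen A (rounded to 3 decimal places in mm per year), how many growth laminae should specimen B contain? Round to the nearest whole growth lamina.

Specimen A: correcting the raw count gives 5142 − 5 + 13 = 5150 true growth laminae.
Specimen A: multiplying by 2 years per growth lamina: 5150 × 2 = 10300 years.
A: Mean rate = 688.0 mm / 10300 years ≈ 0.067 mm/year.
Specimen B: 771.9 mm / 0.067 mm per year = 11520.90 years; at 2 years per growth lamina that is 11520.90 / 2 ≈ 5760 growth laminae.

5760 growth laminae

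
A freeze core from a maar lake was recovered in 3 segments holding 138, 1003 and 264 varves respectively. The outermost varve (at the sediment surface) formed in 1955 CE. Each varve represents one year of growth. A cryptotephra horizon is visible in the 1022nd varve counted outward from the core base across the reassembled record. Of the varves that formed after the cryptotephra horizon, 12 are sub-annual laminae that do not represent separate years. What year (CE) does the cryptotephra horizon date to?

Total varves = 138 + 1003 + 264 = 1405.
Between varve 1022 and the sediment surface there are 1405 − 1022 = 383 varves.
Removing the 12 false varves leaves 383 − 12 = 371 true varves beyond the cryptotephra horizon.
1955 − 371 = 1584 CE.

1584 CE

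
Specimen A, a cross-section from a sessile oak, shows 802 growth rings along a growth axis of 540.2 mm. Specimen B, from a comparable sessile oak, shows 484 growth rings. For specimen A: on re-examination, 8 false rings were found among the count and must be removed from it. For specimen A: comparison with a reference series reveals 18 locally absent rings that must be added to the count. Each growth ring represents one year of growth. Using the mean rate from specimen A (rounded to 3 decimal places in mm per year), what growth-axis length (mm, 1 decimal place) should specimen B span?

321.9 mm

Specimen A: after corrections the count is 802 − 8 + 18 = 812 growth rings.
A: 540.2 mm over 812 years gives 540.2 / 812 ≈ 0.665 mm per year.
B's length ≈ 0.665 × 484 = 321.9 mm.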